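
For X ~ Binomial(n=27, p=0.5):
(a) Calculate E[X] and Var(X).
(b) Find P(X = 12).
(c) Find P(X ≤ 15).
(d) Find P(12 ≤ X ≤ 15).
(a) E[X] = 13.5000, Var(X) = 6.7500
(b) P(X = 12) = 0.129520
(c) P(X ≤ 15) = 0.778966
(d) P(12 ≤ X ≤ 15) = 0.557932

We have X ~ Binomial(n=27, p=0.5).

(a) Moments:
E[X] = 13.5000
Var(X) = 6.7500
σ = √Var(X) = 2.5981

(b) Point probability using PMF:
P(X = 12) = 0.129520

(c) Cumulative probability using CDF:
P(X ≤ 15) = F(15) = 0.778966

(d) Range probability:
P(12 ≤ X ≤ 15) = P(X ≤ 15) - P(X ≤ 11)
                   = F(15) - F(11)
                   = 0.778966 - 0.221034
                   = 0.557932

This means approximately 55.8% of outcomes fall in the interval [12, 15].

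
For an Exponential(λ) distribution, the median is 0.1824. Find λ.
λ = 3.8001

For X ~ Exponential(λ), the CDF is F(x) = 1 - e^(-λx).
The median m satisfies F(m) = 0.5:
1 - e^(-λm) = 0.5
e^(-λm) = 0.5
λm = ln(2)
m = ln(2) / λ

Given m = 0.1824:
λ = ln(2) / 0.1824 = 0.693147 / 0.1824 = 3.8001

Verification: ln(2) / 3.8001 = 0.1824 ✓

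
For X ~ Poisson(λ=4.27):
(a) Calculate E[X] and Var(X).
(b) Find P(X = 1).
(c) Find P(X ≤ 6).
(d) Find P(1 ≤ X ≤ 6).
(a) E[X] = 4.2700, Var(X) = 4.2700
(b) P(X = 1) = 0.059702
(c) P(X ≤ 6) = 0.859343
(d) P(1 ≤ X ≤ 6) = 0.845361

We have X ~ Poisson(λ=4.27).

(a) Moments:
E[X] = 4.2700
Var(X) = 4.2700
σ = √Var(X) = 2.0664

(b) Point probability using PMF:
P(X = 1) = 0.059702

(c) Cumulative probability using CDF:
P(X ≤ 6) = F(6) = 0.859343

(d) Range probability:
P(1 ≤ X ≤ 6) = P(X ≤ 6) - P(X ≤ 0)
                   = F(6) - F(0)
                   = 0.859343 - 0.013982
                   = 0.845361

This means approximately 84.5% of outcomes fall in the interval [1, 6].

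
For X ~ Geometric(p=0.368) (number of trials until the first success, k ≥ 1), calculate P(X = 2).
0.232576

We have X ~ Geometric(p=0.368) (number of trials until the first success, k ≥ 1).

For a Geometric distribution, the PMF gives us the probability of each outcome.

Using the PMF formula:
P(X = 2) = 0.232576

Rounded to 4 decimal places: 0.2326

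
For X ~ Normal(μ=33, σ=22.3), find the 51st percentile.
33.5590

We have X ~ Normal(μ=33, σ=22.3).

We want to find x such that P(X ≤ x) = 0.51.

This is the 51st percentile, which means 51% of values fall below this point.

Using the inverse CDF (quantile function):
x = F⁻¹(0.51) = 33.5590

Verification: P(X ≤ 33.5590) = 0.51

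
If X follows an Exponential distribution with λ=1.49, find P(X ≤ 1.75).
0.926281

We have X ~ Exponential(λ=1.49).

The CDF gives us P(X ≤ k).

Using the CDF:
P(X ≤ 1.75) = 0.926281

This means there's approximately a 92.6% chance that X is at most 1.75.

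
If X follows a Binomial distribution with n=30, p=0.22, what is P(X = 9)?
0.093615

We have X ~ Binomial(n=30, p=0.22).

For a Binomial distribution, the PMF gives us the probability of each outcome.

Using the PMF formula:
P(X = 9) = 0.093615

Rounded to 4 decimal places: 0.0936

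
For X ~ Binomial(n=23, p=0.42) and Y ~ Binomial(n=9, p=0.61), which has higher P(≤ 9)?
Y has higher probability (P(Y ≤ 9) = 1.0000 > P(X ≤ 9) = 0.4777)

Compute P(≤ 9) for each distribution:

X ~ Binomial(n=23, p=0.42):
P(X ≤ 9) = 0.4777

Y ~ Binomial(n=9, p=0.61):
P(Y ≤ 9) = 1.0000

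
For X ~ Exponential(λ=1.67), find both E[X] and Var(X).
E[X] = 0.5988, Var(X) = 0.3586

We have X ~ Exponential(λ=1.67).

For an Exponential distribution with λ=1.67:

Expected value:
E[X] = 0.5988

Variance:
Var(X) = 0.3586

Standard deviation:
σ = √Var(X) = 0.5988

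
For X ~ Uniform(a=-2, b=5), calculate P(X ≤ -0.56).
0.205714

We have X ~ Uniform(a=-2, b=5).

The CDF gives us P(X ≤ k).

Using the CDF:
P(X ≤ -0.56) = 0.205714

This means there's approximately a 20.6% chance that X is at most -0.56.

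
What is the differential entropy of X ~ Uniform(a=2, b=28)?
3.2581 nats

We have X ~ Uniform(a=2, b=28).

The differential entropy measures the uncertainty or information content of the distribution.

For a Uniform distribution with a=2, b=28:
h(X) = 3.2581 nats

(In bits, this would be 4.7004 bits.)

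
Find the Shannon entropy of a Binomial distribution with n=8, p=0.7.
1.6629 nats

We have X ~ Binomial(n=8, p=0.7).

The Shannon entropy measures the uncertainty or information content of the distribution.

For a Binomial distribution with n=8, p=0.7:
H(X) = 1.6629 nats

(In bits, this would be 2.3991 bits.)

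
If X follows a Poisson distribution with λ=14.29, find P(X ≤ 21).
0.965216

We have X ~ Poisson(λ=14.29).

The CDF gives us P(X ≤ k).

Using the CDF:
P(X ≤ 21) = 0.965216

This means there's approximately a 96.5% chance that X is at most 21.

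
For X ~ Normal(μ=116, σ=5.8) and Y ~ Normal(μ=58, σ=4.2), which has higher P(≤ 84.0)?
Y has higher probability (P(Y ≤ 84.0) = 1.0000 > P(X ≤ 84.0) = 0.0000)

Compute P(≤ 84.0) for each distribution:

X ~ Normal(μ=116, σ=5.8):
P(X ≤ 84.0) = 0.0000

Y ~ Normal(μ=58, σ=4.2):
P(Y ≤ 84.0) = 1.0000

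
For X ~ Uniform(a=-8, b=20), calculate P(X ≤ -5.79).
0.078929

We have X ~ Uniform(a=-8, b=20).

The CDF gives us P(X ≤ k).

Using the CDF:
P(X ≤ -5.79) = 0.078929

This means there's approximately a 7.9% chance that X is at most -5.79.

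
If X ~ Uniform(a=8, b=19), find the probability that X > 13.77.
0.475455

We have X ~ Uniform(a=8, b=19).

P(X > 13.77) = 1 - P(X ≤ 13.77)
                = 1 - F(13.77)
                = 1 - 0.524545
                = 0.475455

So there's approximately a 47.5% chance that X exceeds 13.77.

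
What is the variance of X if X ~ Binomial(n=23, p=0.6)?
5.5200

We have X ~ Binomial(n=23, p=0.6).

For a Binomial distribution with n=23, p=0.6:
Var(X) = 5.5200

The variance measures the spread of the distribution around the mean.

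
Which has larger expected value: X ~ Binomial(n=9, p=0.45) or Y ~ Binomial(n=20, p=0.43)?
Y has larger mean (8.6000 > 4.0500)

Compute the expected value for each distribution:

X ~ Binomial(n=9, p=0.45):
E[X] = 4.0500

Y ~ Binomial(n=20, p=0.43):
E[Y] = 8.6000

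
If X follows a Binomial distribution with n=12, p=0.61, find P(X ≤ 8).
0.752761

We have X ~ Binomial(n=12, p=0.61).

The CDF gives us P(X ≤ k).

Using the CDF:
P(X ≤ 8) = 0.752761

This means there's approximately a 75.3% chance that X is at most 8.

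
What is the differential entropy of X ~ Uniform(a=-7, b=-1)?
1.7918 nats

We have X ~ Uniform(a=-7, b=-1).

The differential entropy measures the uncertainty or information content of the distribution.

For a Uniform distribution with a=-7, b=-1:
h(X) = 1.7918 nats

(In bits, this would be 2.5850 bits.)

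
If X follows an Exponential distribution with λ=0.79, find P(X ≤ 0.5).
0.326320

We have X ~ Exponential(λ=0.79).

The CDF gives us P(X ≤ k).

Using the CDF:
P(X ≤ 0.5) = 0.326320

This means there's approximately a 32.6% chance that X is at most 0.5.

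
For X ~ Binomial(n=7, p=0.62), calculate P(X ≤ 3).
0.252105

We have X ~ Binomial(n=7, p=0.62).

The CDF gives us P(X ≤ k).

Using the CDF:
P(X ≤ 3) = 0.252105

This means there's approximately a 25.2% chance that X is at most 3.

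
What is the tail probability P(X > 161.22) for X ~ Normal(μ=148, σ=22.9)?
0.281871

We have X ~ Normal(μ=148, σ=22.9).

P(X > 161.22) = 1 - P(X ≤ 161.22)
                = 1 - F(161.22)
                = 1 - 0.718129
                = 0.281871

So there's approximately a 28.2% chance that X exceeds 161.22.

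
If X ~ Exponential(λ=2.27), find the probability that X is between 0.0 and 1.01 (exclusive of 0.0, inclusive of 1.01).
0.899007

We have X ~ Exponential(λ=2.27).

To find P(0.0 < X ≤ 1.01), we use:
P(0.0 < X ≤ 1.01) = P(X ≤ 1.01) - P(X ≤ 0.0)
                 = F(1.01) - F(0.0)
                 = 0.899007 - 0.000000
                 = 0.899007

So there's approximately a 89.9% chance that X falls in this range.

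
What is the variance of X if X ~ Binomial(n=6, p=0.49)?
1.4994

We have X ~ Binomial(n=6, p=0.49).

For a Binomial distribution with n=6, p=0.49:
Var(X) = 1.4994

The variance measures the spread of the distribution around the mean.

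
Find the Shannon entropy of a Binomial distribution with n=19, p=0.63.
2.1613 nats

We have X ~ Binomial(n=19, p=0.63).

The Shannon entropy measures the uncertainty or information content of the distribution.

For a Binomial distribution with n=19, p=0.63:
H(X) = 2.1613 nats

(In bits, this would be 3.1181 bits.)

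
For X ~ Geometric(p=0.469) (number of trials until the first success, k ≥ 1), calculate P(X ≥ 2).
0.531000

We have X ~ Geometric(p=0.469) (number of trials until the first success, k ≥ 1).

For discrete distributions, P(X ≥ 2) = 1 - P(X ≤ 1).

P(X ≤ 1) = 0.469000
P(X ≥ 2) = 1 - 0.469000 = 0.531000

So there's approximately a 53.1% chance that X is at least 2.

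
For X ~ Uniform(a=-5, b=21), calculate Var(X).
56.3333

We have X ~ Uniform(a=-5, b=21).

For a Uniform distribution with a=-5, b=21:
Var(X) = 56.3333

The variance measures the spread of the distribution around the mean.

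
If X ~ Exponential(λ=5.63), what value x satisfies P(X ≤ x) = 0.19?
0.0374

We have X ~ Exponential(λ=5.63).

We want to find x such that P(X ≤ x) = 0.19.

This is the 19th percentile, which means 19% of values fall below this point.

Using the inverse CDF (quantile function):
x = F⁻¹(0.19) = 0.0374

Verification: P(X ≤ 0.0374) = 0.19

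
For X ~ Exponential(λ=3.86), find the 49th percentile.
0.1744

We have X ~ Exponential(λ=3.86).

We want to find x such that P(X ≤ x) = 0.49.

This is the 49th percentile, which means 49% of values fall below this point.

Using the inverse CDF (quantile function):
x = F⁻¹(0.49) = 0.1744

Verification: P(X ≤ 0.1744) = 0.49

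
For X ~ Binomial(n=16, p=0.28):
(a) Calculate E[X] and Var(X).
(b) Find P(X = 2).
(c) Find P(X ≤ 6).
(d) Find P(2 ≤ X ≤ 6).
(a) E[X] = 4.4800, Var(X) = 3.2256
(b) P(X = 2) = 0.094657
(c) P(X ≤ 6) = 0.868347
(d) P(2 ≤ X ≤ 6) = 0.830677

We have X ~ Binomial(n=16, p=0.28).

(a) Moments:
E[X] = 4.4800
Var(X) = 3.2256
σ = √Var(X) = 1.7960

(b) Point probability using PMF:
P(X = 2) = 0.094657

(c) Cumulative probability using CDF:
P(X ≤ 6) = F(6) = 0.868347

(d) Range probability:
P(2 ≤ X ≤ 6) = P(X ≤ 6) - P(X ≤ 1)
                   = F(6) - F(1)
                   = 0.868347 - 0.037670
                   = 0.830677

This means approximately 83.1% of outcomes fall in the interval [2, 6].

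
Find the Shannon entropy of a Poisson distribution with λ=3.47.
2.0105 nats

We have X ~ Poisson(λ=3.47).

The Shannon entropy measures the uncertainty or information content of the distribution.

For a Poisson distribution with λ=3.47:
H(X) = 2.0105 nats

(In bits, this would be 2.9006 bits.)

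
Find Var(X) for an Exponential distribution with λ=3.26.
0.0941

We have X ~ Exponential(λ=3.26).

For an Exponential distribution with λ=3.26:
Var(X) = 0.0941

The variance measures the spread of the distribution around the mean.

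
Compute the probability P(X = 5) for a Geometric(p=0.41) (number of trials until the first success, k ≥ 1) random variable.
0.049681

We have X ~ Geometric(p=0.41) (number of trials until the first success, k ≥ 1).

For a Geometric distribution, the PMF gives us the probability of each outcome.

Using the PMF formula:
P(X = 5) = 0.049681

Rounded to 4 decimal places: 0.0497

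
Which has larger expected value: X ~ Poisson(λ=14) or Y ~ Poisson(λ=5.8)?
X has larger mean (14.0000 > 5.8000)

Compute the expected value for each distribution:

X ~ Poisson(λ=14):
E[X] = 14.0000

Y ~ Poisson(λ=5.8):
E[Y] = 5.8000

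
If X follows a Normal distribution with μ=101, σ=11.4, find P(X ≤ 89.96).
0.166417

We have X ~ Normal(μ=101, σ=11.4).

The CDF gives us P(X ≤ k).

Using the CDF:
P(X ≤ 89.96) = 0.166417

This means there's approximately a 16.6% chance that X is at most 89.96.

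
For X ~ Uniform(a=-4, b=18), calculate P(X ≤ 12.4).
0.745455

We have X ~ Uniform(a=-4, b=18).

The CDF gives us P(X ≤ k).

Using the CDF:
P(X ≤ 12.4) = 0.745455

This means there's approximately a 74.5% chance that X is at most 12.4.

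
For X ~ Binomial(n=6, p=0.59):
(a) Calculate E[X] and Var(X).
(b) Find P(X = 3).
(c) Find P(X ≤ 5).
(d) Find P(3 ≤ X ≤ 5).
(a) E[X] = 3.5400, Var(X) = 1.4514
(b) P(X = 3) = 0.283099
(c) P(X ≤ 5) = 0.957819
(d) P(3 ≤ X ≤ 5) = 0.764509

We have X ~ Binomial(n=6, p=0.59).

(a) Moments:
E[X] = 3.5400
Var(X) = 1.4514
σ = √Var(X) = 1.2047

(b) Point probability using PMF:
P(X = 3) = 0.283099

(c) Cumulative probability using CDF:
P(X ≤ 5) = F(5) = 0.957819

(d) Range probability:
P(3 ≤ X ≤ 5) = P(X ≤ 5) - P(X ≤ 2)
                   = F(5) - F(2)
                   = 0.957819 - 0.193310
                   = 0.764509

This means approximately 76.5% of outcomes fall in the interval [3, 5].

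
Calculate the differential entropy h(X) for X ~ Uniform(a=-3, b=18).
3.0445 nats

We have X ~ Uniform(a=-3, b=18).

The differential entropy measures the uncertainty or information content of the distribution.

For a Uniform distribution with a=-3, b=18:
h(X) = 3.0445 nats

(In bits, this would be 4.3923 bits.)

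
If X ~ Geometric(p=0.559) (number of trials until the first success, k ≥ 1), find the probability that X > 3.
0.085766

We have X ~ Geometric(p=0.559) (number of trials until the first success, k ≥ 1).

P(X > 3) = 1 - P(X ≤ 3)
                = 1 - F(3)
                = 1 - 0.914234
                = 0.085766

So there's approximately a 8.6% chance that X exceeds 3.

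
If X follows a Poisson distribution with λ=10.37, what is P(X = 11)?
0.117159

We have X ~ Poisson(λ=10.37).

For a Poisson distribution, the PMF gives us the probability of each outcome.

Using the PMF formula:
P(X = 11) = 0.117159

Rounded to 4 decimal places: 0.1172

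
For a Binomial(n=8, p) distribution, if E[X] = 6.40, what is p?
p = 0.8

For a Binomial(n, p) distribution:
E[X] = n × p

Given n = 8 and E[X] = 6.40:
6.40 = 8 × p
p = 6.40 / 8 = 0.8

Verification: Binomial(8, 0.8) has E[X] = 6.40 ✓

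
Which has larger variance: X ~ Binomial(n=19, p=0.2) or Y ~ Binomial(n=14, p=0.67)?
Y has larger variance (3.0954 > 3.0400)

Compute the variance for each distribution:

X ~ Binomial(n=19, p=0.2):
Var(X) = 3.0400

Y ~ Binomial(n=14, p=0.67):
Var(Y) = 3.0954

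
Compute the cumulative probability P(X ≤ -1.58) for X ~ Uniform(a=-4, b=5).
0.268889

We have X ~ Uniform(a=-4, b=5).

The CDF gives us P(X ≤ k).

Using the CDF:
P(X ≤ -1.58) = 0.268889

This means there's approximately a 26.9% chance that X is at most -1.58.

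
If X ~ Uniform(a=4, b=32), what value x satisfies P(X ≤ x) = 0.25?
11.0000

We have X ~ Uniform(a=4, b=32).

We want to find x such that P(X ≤ x) = 0.25.

This is the 25th percentile, which means 25% of values fall below this point.

Using the inverse CDF (quantile function):
x = F⁻¹(0.25) = 11.0000

Verification: P(X ≤ 11.0000) = 0.25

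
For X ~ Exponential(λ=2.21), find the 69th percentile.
0.5299

We have X ~ Exponential(λ=2.21).

We want to find x such that P(X ≤ x) = 0.69.

This is the 69th percentile, which means 69% of values fall below this point.

Using the inverse CDF (quantile function):
x = F⁻¹(0.69) = 0.5299

Verification: P(X ≤ 0.5299) = 0.69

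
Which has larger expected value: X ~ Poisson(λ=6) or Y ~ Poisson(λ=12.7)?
Y has larger mean (12.7000 > 6.0000)

Compute the expected value for each distribution:

X ~ Poisson(λ=6):
E[X] = 6.0000

Y ~ Poisson(λ=12.7):
E[Y] = 12.7000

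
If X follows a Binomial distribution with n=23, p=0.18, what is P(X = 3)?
0.195125

We have X ~ Binomial(n=23, p=0.18).

For a Binomial distribution, the PMF gives us the probability of each outcome.

Using the PMF formula:
P(X = 3) = 0.195125

Rounded to 4 decimal places: 0.1951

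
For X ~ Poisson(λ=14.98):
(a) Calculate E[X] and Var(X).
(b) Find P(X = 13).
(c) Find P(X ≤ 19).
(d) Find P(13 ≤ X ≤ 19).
(a) E[X] = 14.9800, Var(X) = 14.9800
(b) P(X = 13) = 0.095861
(c) P(X ≤ 19) = 0.876331
(d) P(13 ≤ X ≤ 19) = 0.607059

We have X ~ Poisson(λ=14.98).

(a) Moments:
E[X] = 14.9800
Var(X) = 14.9800
σ = √Var(X) = 3.8704

(b) Point probability using PMF:
P(X = 13) = 0.095861

(c) Cumulative probability using CDF:
P(X ≤ 19) = F(19) = 0.876331

(d) Range probability:
P(13 ≤ X ≤ 19) = P(X ≤ 19) - P(X ≤ 12)
                   = F(19) - F(12)
                   = 0.876331 - 0.269272
                   = 0.607059

This means approximately 60.7% of outcomes fall in the interval [13, 19].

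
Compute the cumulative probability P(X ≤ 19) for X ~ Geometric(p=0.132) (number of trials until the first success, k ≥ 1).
0.932099

We have X ~ Geometric(p=0.132) (number of trials until the first success, k ≥ 1).

The CDF gives us P(X ≤ k).

Using the CDF:
P(X ≤ 19) = 0.932099

This means there's approximately a 93.2% chance that X is at most 19.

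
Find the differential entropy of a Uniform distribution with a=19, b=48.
3.3673 nats

We have X ~ Uniform(a=19, b=48).

The differential entropy measures the uncertainty or information content of the distribution.

For a Uniform distribution with a=19, b=48:
h(X) = 3.3673 nats

(In bits, this would be 4.8580 bits.)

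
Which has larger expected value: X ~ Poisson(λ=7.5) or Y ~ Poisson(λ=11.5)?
Y has larger mean (11.5000 > 7.5000)

Compute the expected value for each distribution:

X ~ Poisson(λ=7.5):
E[X] = 7.5000

Y ~ Poisson(λ=11.5):
E[Y] = 11.5000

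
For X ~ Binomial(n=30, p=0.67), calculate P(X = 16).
0.043554

We have X ~ Binomial(n=30, p=0.67).

For a Binomial distribution, the PMF gives us the probability of each outcome.

Using the PMF formula:
P(X = 16) = 0.043554

Rounded to 4 decimal places: 0.0436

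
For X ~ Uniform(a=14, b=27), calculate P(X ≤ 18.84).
0.372308

We have X ~ Uniform(a=14, b=27).

The CDF gives us P(X ≤ k).

Using the CDF:
P(X ≤ 18.84) = 0.372308

This means there's approximately a 37.2% chance that X is at most 18.84.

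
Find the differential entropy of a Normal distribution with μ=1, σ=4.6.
2.9450 nats

We have X ~ Normal(μ=1, σ=4.6).

The differential entropy measures the uncertainty or information content of the distribution.

For a Normal distribution with μ=1, σ=4.6:
h(X) = 2.9450 nats

(In bits, this would be 4.2487 bits.)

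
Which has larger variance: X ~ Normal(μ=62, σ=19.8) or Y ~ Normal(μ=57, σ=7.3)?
X has larger variance (392.0400 > 53.2900)

Compute the variance for each distribution:

X ~ Normal(μ=62, σ=19.8):
Var(X) = 392.0400

Y ~ Normal(μ=57, σ=7.3):
Var(Y) = 53.2900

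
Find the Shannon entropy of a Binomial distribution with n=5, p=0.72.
1.3878 nats

We have X ~ Binomial(n=5, p=0.72).

The Shannon entropy measures the uncertainty or information content of the distribution.

For a Binomial distribution with n=5, p=0.72:
H(X) = 1.3878 nats

(In bits, this would be 2.0022 bits.)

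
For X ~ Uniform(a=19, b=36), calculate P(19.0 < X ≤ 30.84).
0.696471

We have X ~ Uniform(a=19, b=36).

To find P(19.0 < X ≤ 30.84), we use:
P(19.0 < X ≤ 30.84) = P(X ≤ 30.84) - P(X ≤ 19.0)
                 = F(30.84) - F(19.0)
                 = 0.696471 - 0.000000
                 = 0.696471

So there's approximately a 69.6% chance that X falls in this range.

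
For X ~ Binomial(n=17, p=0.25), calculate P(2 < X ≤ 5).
0.601603

We have X ~ Binomial(n=17, p=0.25).

To find P(2 < X ≤ 5), we use:
P(2 < X ≤ 5) = P(X ≤ 5) - P(X ≤ 2)
                 = F(5) - F(2)
                 = 0.765306 - 0.163702
                 = 0.601603

So there's approximately a 60.2% chance that X falls in this range.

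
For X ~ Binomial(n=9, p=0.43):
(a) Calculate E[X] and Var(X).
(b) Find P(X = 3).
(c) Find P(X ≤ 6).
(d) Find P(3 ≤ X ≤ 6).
(a) E[X] = 3.8700, Var(X) = 2.2059
(b) P(X = 3) = 0.229052
(c) P(X ≤ 6) = 0.961708
(d) P(3 ≤ X ≤ 6) = 0.782108

We have X ~ Binomial(n=9, p=0.43).

(a) Moments:
E[X] = 3.8700
Var(X) = 2.2059
σ = √Var(X) = 1.4852

(b) Point probability using PMF:
P(X = 3) = 0.229052

(c) Cumulative probability using CDF:
P(X ≤ 6) = F(6) = 0.961708

(d) Range probability:
P(3 ≤ X ≤ 6) = P(X ≤ 6) - P(X ≤ 2)
                   = F(6) - F(2)
                   = 0.961708 - 0.179600
                   = 0.782108

This means approximately 78.2% of outcomes fall in the interval [3, 6].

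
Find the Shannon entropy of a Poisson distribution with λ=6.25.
2.3204 nats

We have X ~ Poisson(λ=6.25).

The Shannon entropy measures the uncertainty or information content of the distribution.

For a Poisson distribution with λ=6.25:
H(X) = 2.3204 nats

(In bits, this would be 3.3477 bits.)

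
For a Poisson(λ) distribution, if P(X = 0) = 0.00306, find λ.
λ = 5.7893

For a Poisson(λ) distribution, the PMF at 0 is:
P(X = 0) = λ^0 e^(-λ) / 0! = e^(-λ)

Given P(X = 0) = 0.00306:
e^(-λ) = 0.00306
-λ = ln(0.00306)
λ = -ln(0.00306) = 5.7893

Verification: e^(-5.7893) = 0.00306 ✓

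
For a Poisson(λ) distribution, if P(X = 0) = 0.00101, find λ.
λ = 6.8978

For a Poisson(λ) distribution, the PMF at 0 is:
P(X = 0) = λ^0 e^(-λ) / 0! = e^(-λ)

Given P(X = 0) = 0.00101:
e^(-λ) = 0.00101
-λ = ln(0.00101)
λ = -ln(0.00101) = 6.8978

Verification: e^(-6.8978) = 0.00101 ✓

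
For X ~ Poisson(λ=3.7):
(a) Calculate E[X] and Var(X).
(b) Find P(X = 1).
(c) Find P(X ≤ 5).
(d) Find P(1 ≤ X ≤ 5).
(a) E[X] = 3.7000, Var(X) = 3.7000
(b) P(X = 1) = 0.091477
(c) P(X ≤ 5) = 0.830088
(d) P(1 ≤ X ≤ 5) = 0.805365

We have X ~ Poisson(λ=3.7).

(a) Moments:
E[X] = 3.7000
Var(X) = 3.7000
σ = √Var(X) = 1.9235

(b) Point probability using PMF:
P(X = 1) = 0.091477

(c) Cumulative probability using CDF:
P(X ≤ 5) = F(5) = 0.830088

(d) Range probability:
P(1 ≤ X ≤ 5) = P(X ≤ 5) - P(X ≤ 0)
                   = F(5) - F(0)
                   = 0.830088 - 0.024724
                   = 0.805365

This means approximately 80.5% of outcomes fall in the interval [1, 5].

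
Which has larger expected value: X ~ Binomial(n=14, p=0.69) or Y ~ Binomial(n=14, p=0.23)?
X has larger mean (9.6600 > 3.2200)

Compute the expected value for each distribution:

X ~ Binomial(n=14, p=0.69):
E[X] = 9.6600

Y ~ Binomial(n=14, p=0.23):
E[Y] = 3.2200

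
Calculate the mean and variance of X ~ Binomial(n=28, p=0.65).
E[X] = 18.2000, Var(X) = 6.3700

We have X ~ Binomial(n=28, p=0.65).

For a Binomial distribution with n=28, p=0.65:

Expected value:
E[X] = 18.2000

Variance:
Var(X) = 6.3700

Standard deviation:
σ = √Var(X) = 2.5239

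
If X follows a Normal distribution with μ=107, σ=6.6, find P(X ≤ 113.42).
0.834656

We have X ~ Normal(μ=107, σ=6.6).

The CDF gives us P(X ≤ k).

Using the CDF:
P(X ≤ 113.42) = 0.834656

This means there's approximately a 83.5% chance that X is at most 113.42.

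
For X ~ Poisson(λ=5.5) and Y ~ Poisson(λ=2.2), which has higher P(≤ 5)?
Y has higher probability (P(Y ≤ 5) = 0.9751 > P(X ≤ 5) = 0.5289)

Compute P(≤ 5) for each distribution:

X ~ Poisson(λ=5.5):
P(X ≤ 5) = 0.5289

Y ~ Poisson(λ=2.2):
P(Y ≤ 5) = 0.9751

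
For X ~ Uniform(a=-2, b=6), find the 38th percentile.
1.0400

We have X ~ Uniform(a=-2, b=6).

We want to find x such that P(X ≤ x) = 0.38.

This is the 38th percentile, which means 38% of values fall below this point.

Using the inverse CDF (quantile function):
x = F⁻¹(0.38) = 1.0400

Verification: P(X ≤ 1.0400) = 0.38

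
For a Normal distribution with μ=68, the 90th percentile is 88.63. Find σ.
σ = 16.0977

For X ~ Normal(μ, σ), the p-th percentile satisfies x = μ + z_p × σ,
where z_p = Φ⁻¹(p) is the standard normal quantile.

Step 1: z_{0.9} = Φ⁻¹(0.9) = 1.2816

Step 2: Solve for σ:
88.63 = 68 + 1.2816 × σ
σ = (88.63 - 68) / 1.2816
σ = 20.63 / 1.2816
σ = 16.0977

Verification: μ + z × σ = 68 + 1.2816 × 16.0977 = 88.63 ✓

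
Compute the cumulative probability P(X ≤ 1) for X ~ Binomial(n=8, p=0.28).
0.296906

We have X ~ Binomial(n=8, p=0.28).

The CDF gives us P(X ≤ k).

Using the CDF:
P(X ≤ 1) = 0.296906

This means there's approximately a 29.7% chance that X is at most 1.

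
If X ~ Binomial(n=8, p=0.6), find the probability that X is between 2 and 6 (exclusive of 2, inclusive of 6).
0.843817

We have X ~ Binomial(n=8, p=0.6).

To find P(2 < X ≤ 6), we use:
P(2 < X ≤ 6) = P(X ≤ 6) - P(X ≤ 2)
                 = F(6) - F(2)
                 = 0.893624 - 0.049807
                 = 0.843817

So there's approximately a 84.4% chance that X falls in this range.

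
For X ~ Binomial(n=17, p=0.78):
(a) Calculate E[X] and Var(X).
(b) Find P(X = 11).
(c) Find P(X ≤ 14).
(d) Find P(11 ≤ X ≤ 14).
(a) E[X] = 13.2600, Var(X) = 2.9172
(b) P(X = 11) = 0.091234
(c) P(X ≤ 14) = 0.756732
(d) P(11 ≤ X ≤ 14) = 0.696922

We have X ~ Binomial(n=17, p=0.78).

(a) Moments:
E[X] = 13.2600
Var(X) = 2.9172
σ = √Var(X) = 1.7080

(b) Point probability using PMF:
P(X = 11) = 0.091234

(c) Cumulative probability using CDF:
P(X ≤ 14) = F(14) = 0.756732

(d) Range probability:
P(11 ≤ X ≤ 14) = P(X ≤ 14) - P(X ≤ 10)
                   = F(14) - F(10)
                   = 0.756732 - 0.059811
                   = 0.696922

This means approximately 69.7% of outcomes fall in the interval [11, 14].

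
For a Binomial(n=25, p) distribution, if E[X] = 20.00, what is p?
p = 0.8

For a Binomial(n, p) distribution:
E[X] = n × p

Given n = 25 and E[X] = 20.00:
20.00 = 25 × p
p = 20.00 / 25 = 0.8

Verification: Binomial(25, 0.8) has E[X] = 20.00 ✓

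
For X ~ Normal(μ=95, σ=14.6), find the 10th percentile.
76.2893

We have X ~ Normal(μ=95, σ=14.6).

We want to find x such that P(X ≤ x) = 0.1.

This is the 10th percentile, which means 10% of values fall below this point.

Using the inverse CDF (quantile function):
x = F⁻¹(0.1) = 76.2893

Verification: P(X ≤ 76.2893) = 0.1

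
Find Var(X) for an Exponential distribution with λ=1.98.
0.2551

We have X ~ Exponential(λ=1.98).

For an Exponential distribution with λ=1.98:
Var(X) = 0.2551

The variance measures the spread of the distribution around the mean.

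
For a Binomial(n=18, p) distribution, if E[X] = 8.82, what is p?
p = 0.49

For a Binomial(n, p) distribution:
E[X] = n × p

Given n = 18 and E[X] = 8.82:
8.82 = 18 × p
p = 8.82 / 18 = 0.49

Verification: Binomial(18, 0.49) has E[X] = 8.82 ✓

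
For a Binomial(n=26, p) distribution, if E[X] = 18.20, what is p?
p = 0.7

For a Binomial(n, p) distribution:
E[X] = n × p

Given n = 26 and E[X] = 18.20:
18.20 = 26 × p
p = 18.20 / 26 = 0.7

Verification: Binomial(26, 0.7) has E[X] = 18.20 ✓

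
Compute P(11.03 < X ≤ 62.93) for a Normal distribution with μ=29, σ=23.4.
0.705212

We have X ~ Normal(μ=29, σ=23.4).

To find P(11.03 < X ≤ 62.93), we use:
P(11.03 < X ≤ 62.93) = P(X ≤ 62.93) - P(X ≤ 11.03)
                 = F(62.93) - F(11.03)
                 = 0.926471 - 0.221259
                 = 0.705212

So there's approximately a 70.5% chance that X falls in this range.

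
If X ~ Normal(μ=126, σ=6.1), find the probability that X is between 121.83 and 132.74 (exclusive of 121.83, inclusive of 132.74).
0.618291

We have X ~ Normal(μ=126, σ=6.1).

To find P(121.83 < X ≤ 132.74), we use:
P(121.83 < X ≤ 132.74) = P(X ≤ 132.74) - P(X ≤ 121.83)
                 = F(132.74) - F(121.83)
                 = 0.865402 - 0.247112
                 = 0.618291

So there's approximately a 61.8% chance that X falls in this range.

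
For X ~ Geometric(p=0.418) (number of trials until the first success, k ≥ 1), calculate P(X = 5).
0.047959

We have X ~ Geometric(p=0.418) (number of trials until the first success, k ≥ 1).

For a Geometric distribution, the PMF gives us the probability of each outcome.

Using the PMF formula:
P(X = 5) = 0.047959

Rounded to 4 decimal places: 0.0480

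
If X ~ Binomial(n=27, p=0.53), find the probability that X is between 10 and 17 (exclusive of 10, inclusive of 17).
0.820570

We have X ~ Binomial(n=27, p=0.53).

To find P(10 < X ≤ 17), we use:
P(10 < X ≤ 17) = P(X ≤ 17) - P(X ≤ 10)
                 = F(17) - F(10)
                 = 0.891384 - 0.070814
                 = 0.820570

So there's approximately a 82.1% chance that X falls in this range.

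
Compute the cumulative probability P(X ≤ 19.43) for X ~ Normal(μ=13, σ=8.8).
0.767513

We have X ~ Normal(μ=13, σ=8.8).

The CDF gives us P(X ≤ k).

Using the CDF:
P(X ≤ 19.43) = 0.767513

This means there's approximately a 76.8% chance that X is at most 19.43.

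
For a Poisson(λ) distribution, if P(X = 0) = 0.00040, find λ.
λ = 7.8240

For a Poisson(λ) distribution, the PMF at 0 is:
P(X = 0) = λ^0 e^(-λ) / 0! = e^(-λ)

Given P(X = 0) = 0.00040:
e^(-λ) = 0.00040
-λ = ln(0.00040)
λ = -ln(0.00040) = 7.8240

Verification: e^(-7.8240) = 0.00040 ✓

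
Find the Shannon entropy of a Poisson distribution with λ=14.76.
2.7590 nats

We have X ~ Poisson(λ=14.76).

The Shannon entropy measures the uncertainty or information content of the distribution.

For a Poisson distribution with λ=14.76:
H(X) = 2.7590 nats

(In bits, this would be 3.9805 bits.)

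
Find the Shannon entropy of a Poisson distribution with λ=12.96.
2.6932 nats

We have X ~ Poisson(λ=12.96).

The Shannon entropy measures the uncertainty or information content of the distribution.

For a Poisson distribution with λ=12.96:
H(X) = 2.6932 nats

(In bits, this would be 3.8854 bits.)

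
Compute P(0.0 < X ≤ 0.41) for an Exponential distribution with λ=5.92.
0.911716

We have X ~ Exponential(λ=5.92).

To find P(0.0 < X ≤ 0.41), we use:
P(0.0 < X ≤ 0.41) = P(X ≤ 0.41) - P(X ≤ 0.0)
                 = F(0.41) - F(0.0)
                 = 0.911716 - 0.000000
                 = 0.911716

So there's approximately a 91.2% chance that X falls in this range.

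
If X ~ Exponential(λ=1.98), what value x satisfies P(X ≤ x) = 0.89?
1.1148

We have X ~ Exponential(λ=1.98).

We want to find x such that P(X ≤ x) = 0.89.

This is the 89th percentile, which means 89% of values fall below this point.

Using the inverse CDF (quantile function):
x = F⁻¹(0.89) = 1.1148

Verification: P(X ≤ 1.1148) = 0.89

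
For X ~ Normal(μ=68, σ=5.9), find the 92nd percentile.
76.2899

We have X ~ Normal(μ=68, σ=5.9).

We want to find x such that P(X ≤ x) = 0.92.

This is the 92nd percentile, which means 92% of values fall below this point.

Using the inverse CDF (quantile function):
x = F⁻¹(0.92) = 76.2899

Verification: P(X ≤ 76.2899) = 0.92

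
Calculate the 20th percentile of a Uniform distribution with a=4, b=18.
6.8000

We have X ~ Uniform(a=4, b=18).

We want to find x such that P(X ≤ x) = 0.2.

This is the 20th percentile, which means 20% of values fall below this point.

Using the inverse CDF (quantile function):
x = F⁻¹(0.2) = 6.8000

Verification: P(X ≤ 6.8000) = 0.2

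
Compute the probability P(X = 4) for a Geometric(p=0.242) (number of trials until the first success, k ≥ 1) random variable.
0.105396

We have X ~ Geometric(p=0.242) (number of trials until the first success, k ≥ 1).

For a Geometric distribution, the PMF gives us the probability of each outcome.

Using the PMF formula:
P(X = 4) = 0.105396

Rounded to 4 decimal places: 0.1054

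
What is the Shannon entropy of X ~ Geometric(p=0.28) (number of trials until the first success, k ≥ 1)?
2.1177 nats

We have X ~ Geometric(p=0.28) (number of trials until the first success, k ≥ 1).

The Shannon entropy measures the uncertainty or information content of the distribution.

For a Geometric distribution with p=0.28 (number of trials until the first success, k ≥ 1):
H(X) = 2.1177 nats

(In bits, this would be 3.0552 bits.)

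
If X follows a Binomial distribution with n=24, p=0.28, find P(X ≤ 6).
0.473787

We have X ~ Binomial(n=24, p=0.28).

The CDF gives us P(X ≤ k).

Using the CDF:
P(X ≤ 6) = 0.473787

This means there's approximately a 47.4% chance that X is at most 6.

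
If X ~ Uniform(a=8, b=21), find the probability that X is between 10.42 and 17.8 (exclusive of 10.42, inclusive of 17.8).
0.567692

We have X ~ Uniform(a=8, b=21).

To find P(10.42 < X ≤ 17.8), we use:
P(10.42 < X ≤ 17.8) = P(X ≤ 17.8) - P(X ≤ 10.42)
                 = F(17.8) - F(10.42)
                 = 0.753846 - 0.186154
                 = 0.567692

So there's approximately a 56.8% chance that X falls in this range.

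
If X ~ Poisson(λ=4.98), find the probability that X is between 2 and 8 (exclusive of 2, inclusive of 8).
0.806857

We have X ~ Poisson(λ=4.98).

To find P(2 < X ≤ 8), we use:
P(2 < X ≤ 8) = P(X ≤ 8) - P(X ≤ 2)
                 = F(8) - F(2)
                 = 0.933204 - 0.126347
                 = 0.806857

So there's approximately a 80.7% chance that X falls in this range.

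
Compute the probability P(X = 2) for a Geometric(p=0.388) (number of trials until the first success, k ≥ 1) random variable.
0.237456

We have X ~ Geometric(p=0.388) (number of trials until the first success, k ≥ 1).

For a Geometric distribution, the PMF gives us the probability of each outcome.

Using the PMF formula:
P(X = 2) = 0.237456

Rounded to 4 decimal places: 0.2375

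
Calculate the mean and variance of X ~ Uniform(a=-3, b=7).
E[X] = 2.0000, Var(X) = 8.3333

We have X ~ Uniform(a=-3, b=7).

For a Uniform distribution with a=-3, b=7:

Expected value:
E[X] = 2.0000

Variance:
Var(X) = 8.3333

Standard deviation:
σ = √Var(X) = 2.8868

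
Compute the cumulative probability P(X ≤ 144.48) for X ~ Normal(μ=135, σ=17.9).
0.701808

We have X ~ Normal(μ=135, σ=17.9).

The CDF gives us P(X ≤ k).

Using the CDF:
P(X ≤ 144.48) = 0.701808

This means there's approximately a 70.2% chance that X is at most 144.48.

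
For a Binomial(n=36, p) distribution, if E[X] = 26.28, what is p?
p = 0.73

For a Binomial(n, p) distribution:
E[X] = n × p

Given n = 36 and E[X] = 26.28:
26.28 = 36 × p
p = 26.28 / 36 = 0.73

Verification: Binomial(36, 0.73) has E[X] = 26.28 ✓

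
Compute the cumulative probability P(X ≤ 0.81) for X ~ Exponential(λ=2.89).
0.903759

We have X ~ Exponential(λ=2.89).

The CDF gives us P(X ≤ k).

Using the CDF:
P(X ≤ 0.81) = 0.903759

This means there's approximately a 90.4% chance that X is at most 0.81.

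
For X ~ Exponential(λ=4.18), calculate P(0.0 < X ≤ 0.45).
0.847562

We have X ~ Exponential(λ=4.18).

To find P(0.0 < X ≤ 0.45), we use:
P(0.0 < X ≤ 0.45) = P(X ≤ 0.45) - P(X ≤ 0.0)
                 = F(0.45) - F(0.0)
                 = 0.847562 - 0.000000
                 = 0.847562

So there's approximately a 84.8% chance that X falls in this range.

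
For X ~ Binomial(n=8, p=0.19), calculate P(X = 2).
0.285480

We have X ~ Binomial(n=8, p=0.19).

For a Binomial distribution, the PMF gives us the probability of each outcome.

Using the PMF formula:
P(X = 2) = 0.285480

Rounded to 4 decimal places: 0.2855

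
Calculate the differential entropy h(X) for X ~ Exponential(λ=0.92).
1.0834 nats

We have X ~ Exponential(λ=0.92).

The differential entropy measures the uncertainty or information content of the distribution.

For an Exponential distribution with λ=0.92:
h(X) = 1.0834 nats

(In bits, this would be 1.5630 bits.)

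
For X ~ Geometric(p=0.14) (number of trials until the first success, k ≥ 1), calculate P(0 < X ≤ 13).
0.859240

We have X ~ Geometric(p=0.14) (number of trials until the first success, k ≥ 1).

To find P(0 < X ≤ 13), we use:
P(0 < X ≤ 13) = P(X ≤ 13) - P(X ≤ 0)
                 = F(13) - F(0)
                 = 0.859240 - 0.000000
                 = 0.859240

So there's approximately a 85.9% chance that X falls in this range.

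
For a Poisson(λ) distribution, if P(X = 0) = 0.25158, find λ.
λ = 1.3800

For a Poisson(λ) distribution, the PMF at 0 is:
P(X = 0) = λ^0 e^(-λ) / 0! = e^(-λ)

Given P(X = 0) = 0.25158:
e^(-λ) = 0.25158
-λ = ln(0.25158)
λ = -ln(0.25158) = 1.3800

Verification: e^(-1.3800) = 0.25158 ✓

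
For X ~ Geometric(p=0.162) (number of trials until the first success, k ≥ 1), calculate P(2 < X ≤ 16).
0.643101

We have X ~ Geometric(p=0.162) (number of trials until the first success, k ≥ 1).

To find P(2 < X ≤ 16), we use:
P(2 < X ≤ 16) = P(X ≤ 16) - P(X ≤ 2)
                 = F(16) - F(2)
                 = 0.940857 - 0.297756
                 = 0.643101

So there's approximately a 64.3% chance that X falls in this range.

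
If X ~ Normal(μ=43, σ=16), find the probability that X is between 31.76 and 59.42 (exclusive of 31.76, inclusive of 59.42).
0.606429

We have X ~ Normal(μ=43, σ=16).

To find P(31.76 < X ≤ 59.42), we use:
P(31.76 < X ≤ 59.42) = P(X ≤ 59.42) - P(X ≤ 31.76)
                 = F(59.42) - F(31.76)
                 = 0.847613 - 0.241184
                 = 0.606429

So there's approximately a 60.6% chance that X falls in this range.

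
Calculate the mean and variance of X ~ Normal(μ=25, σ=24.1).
E[X] = 25.0000, Var(X) = 580.8100

We have X ~ Normal(μ=25, σ=24.1).

For a Normal distribution with μ=25, σ=24.1:

Expected value:
E[X] = 25.0000

Variance:
Var(X) = 580.8100

Standard deviation:
σ = √Var(X) = 24.1000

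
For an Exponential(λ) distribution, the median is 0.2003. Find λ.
λ = 3.4605

For X ~ Exponential(λ), the CDF is F(x) = 1 - e^(-λx).
The median m satisfies F(m) = 0.5:
1 - e^(-λm) = 0.5
e^(-λm) = 0.5
λm = ln(2)
m = ln(2) / λ

Given m = 0.2003:
λ = ln(2) / 0.2003 = 0.693147 / 0.2003 = 3.4605

Verification: ln(2) / 3.4605 = 0.2003 ✓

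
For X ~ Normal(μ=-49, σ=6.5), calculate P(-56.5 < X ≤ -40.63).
0.776792

We have X ~ Normal(μ=-49, σ=6.5).

To find P(-56.5 < X ≤ -40.63), we use:
P(-56.5 < X ≤ -40.63) = P(X ≤ -40.63) - P(X ≤ -56.5)
                 = F(-40.63) - F(-56.5)
                 = 0.901073 - 0.124282
                 = 0.776792

So there's approximately a 77.7% chance that X falls in this range.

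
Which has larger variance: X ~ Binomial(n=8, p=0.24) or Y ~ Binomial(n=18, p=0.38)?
Y has larger variance (4.2408 > 1.4592)

Compute the variance for each distribution:

X ~ Binomial(n=8, p=0.24):
Var(X) = 1.4592

Y ~ Binomial(n=18, p=0.38):
Var(Y) = 4.2408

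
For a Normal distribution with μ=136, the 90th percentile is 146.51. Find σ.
σ = 8.2010

For X ~ Normal(μ, σ), the p-th percentile satisfies x = μ + z_p × σ,
where z_p = Φ⁻¹(p) is the standard normal quantile.

Step 1: z_{0.9} = Φ⁻¹(0.9) = 1.2816

Step 2: Solve for σ:
146.51 = 136 + 1.2816 × σ
σ = (146.51 - 136) / 1.2816
σ = 10.51 / 1.2816
σ = 8.2010

Verification: μ + z × σ = 136 + 1.2816 × 8.2010 = 146.51 ✓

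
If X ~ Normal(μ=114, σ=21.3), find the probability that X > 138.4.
0.125993

We have X ~ Normal(μ=114, σ=21.3).

P(X > 138.4) = 1 - P(X ≤ 138.4)
                = 1 - F(138.4)
                = 1 - 0.874007
                = 0.125993

So there's approximately a 12.6% chance that X exceeds 138.4.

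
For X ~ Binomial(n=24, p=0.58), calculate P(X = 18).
0.040760

We have X ~ Binomial(n=24, p=0.58).

For a Binomial distribution, the PMF gives us the probability of each outcome.

Using the PMF formula:
P(X = 18) = 0.040760

Rounded to 4 decimal places: 0.0408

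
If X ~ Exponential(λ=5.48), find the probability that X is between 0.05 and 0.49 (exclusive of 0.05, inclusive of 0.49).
0.692125

We have X ~ Exponential(λ=5.48).

To find P(0.05 < X ≤ 0.49), we use:
P(0.05 < X ≤ 0.49) = P(X ≤ 0.49) - P(X ≤ 0.05)
                 = F(0.49) - F(0.05)
                 = 0.931792 - 0.239668
                 = 0.692125

So there's approximately a 69.2% chance that X falls in this range.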